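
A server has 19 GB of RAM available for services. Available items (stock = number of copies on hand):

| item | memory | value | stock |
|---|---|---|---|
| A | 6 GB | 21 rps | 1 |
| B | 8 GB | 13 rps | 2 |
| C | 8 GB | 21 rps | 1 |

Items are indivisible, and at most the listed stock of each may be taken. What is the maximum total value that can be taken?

Best selections within memory 19 and stock limits:
- 1×A + 1×C: memory 14, value 42
- 1×A + 1×B: memory 14, value 34
- 1×B + 1×C: memory 16, value 34
- 2×B: memory 16, value 26
Best: 42 rps.

42 rps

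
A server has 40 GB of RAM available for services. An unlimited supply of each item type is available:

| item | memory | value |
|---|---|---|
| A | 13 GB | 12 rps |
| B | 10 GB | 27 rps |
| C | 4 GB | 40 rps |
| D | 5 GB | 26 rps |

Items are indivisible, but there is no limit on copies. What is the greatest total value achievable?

400 rps

Best value-per-unit is C at 40/4, and filling with it alone uses memory 10×4=40. No mix of the others beats 10×40 = 400.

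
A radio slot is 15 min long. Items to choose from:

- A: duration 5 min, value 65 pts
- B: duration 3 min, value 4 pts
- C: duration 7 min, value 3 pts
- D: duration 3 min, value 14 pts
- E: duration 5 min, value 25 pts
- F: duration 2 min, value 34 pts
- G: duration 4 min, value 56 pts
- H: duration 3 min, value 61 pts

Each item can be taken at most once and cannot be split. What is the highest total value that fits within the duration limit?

Check high-value combinations within 15 min:
- A+F+G+H: duration 5+2+4+3=14, value 65+34+56+61=216
- A+D+G+H: duration 5+3+4+3=15, value 65+14+56+61=196
- A+B+G+H: duration 5+3+4+3=15, value 65+4+56+61=186
- A+E+F+H: duration 5+5+2+3=15, value 65+25+34+61=185
- A+G+H: duration 5+4+3=12, value 65+56+61=182
Best: 216 pts.

216 pts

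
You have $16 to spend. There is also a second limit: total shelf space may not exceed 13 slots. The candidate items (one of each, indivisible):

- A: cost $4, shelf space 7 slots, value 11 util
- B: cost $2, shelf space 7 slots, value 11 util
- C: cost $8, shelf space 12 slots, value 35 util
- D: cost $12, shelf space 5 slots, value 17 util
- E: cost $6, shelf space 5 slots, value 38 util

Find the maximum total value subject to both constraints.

49 util

Feasible sets respecting both limits:
- A+E: cost 10, shelf space 12, value 49
- B+E: cost 8, shelf space 12, value 49
- E: cost 6, shelf space 5, value 38
Best: 49 util.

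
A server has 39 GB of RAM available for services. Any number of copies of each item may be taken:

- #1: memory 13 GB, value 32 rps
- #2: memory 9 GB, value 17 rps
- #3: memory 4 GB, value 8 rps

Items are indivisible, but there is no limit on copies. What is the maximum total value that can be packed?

96 rps

Best value-per-unit is #1 at 32/13, and filling with it alone uses memory 3×13=39. No mix of the others beats 3×32 = 96.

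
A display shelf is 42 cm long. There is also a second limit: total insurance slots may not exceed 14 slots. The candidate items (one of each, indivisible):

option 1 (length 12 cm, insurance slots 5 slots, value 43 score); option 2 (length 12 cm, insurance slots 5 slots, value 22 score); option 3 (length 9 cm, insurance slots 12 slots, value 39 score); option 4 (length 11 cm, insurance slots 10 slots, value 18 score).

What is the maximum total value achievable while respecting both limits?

65 score

Feasible sets respecting both limits:
- option 1+option 2: length 24, insurance slots 10, value 65
- option 1: length 12, insurance slots 5, value 43
- option 3: length 9, insurance slots 12, value 39
- option 2: length 12, insurance slots 5, value 22
Best: 65 score.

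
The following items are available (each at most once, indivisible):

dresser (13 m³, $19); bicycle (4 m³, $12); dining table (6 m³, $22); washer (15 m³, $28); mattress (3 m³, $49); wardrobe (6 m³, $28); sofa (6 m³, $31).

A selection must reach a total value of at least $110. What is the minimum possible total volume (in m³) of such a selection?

Subsets with value ≥ 110, sorted by total volume:
- bicycle+mattress+wardrobe+sofa: volume 19, value 120
- bicycle+dining table+mattress+sofa: volume 19, value 114
Minimum volume: 19 m³.

19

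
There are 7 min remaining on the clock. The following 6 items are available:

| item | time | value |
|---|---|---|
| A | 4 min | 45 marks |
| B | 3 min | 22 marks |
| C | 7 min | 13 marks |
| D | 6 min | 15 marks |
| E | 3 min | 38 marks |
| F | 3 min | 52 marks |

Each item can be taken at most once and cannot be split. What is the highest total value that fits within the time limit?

Check high-value combinations within 7 min:
- A+F: time 4+3=7, value 45+52=97
- E+F: time 3+3=6, value 38+52=90
- A+E: time 4+3=7, value 45+38=83
- B+F: time 3+3=6, value 22+52=74
Best: 97 marks.

97 marks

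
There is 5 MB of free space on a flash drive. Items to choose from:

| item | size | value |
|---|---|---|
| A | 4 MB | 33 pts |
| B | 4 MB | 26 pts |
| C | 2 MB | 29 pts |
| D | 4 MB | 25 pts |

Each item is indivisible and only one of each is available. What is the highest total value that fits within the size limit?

33 pts

Check high-value combinations within 5 MB:
- A: size 4, value 33
- C: size 2, value 29
- B: size 4, value 26
- D: size 4, value 25
Best: 33 pts.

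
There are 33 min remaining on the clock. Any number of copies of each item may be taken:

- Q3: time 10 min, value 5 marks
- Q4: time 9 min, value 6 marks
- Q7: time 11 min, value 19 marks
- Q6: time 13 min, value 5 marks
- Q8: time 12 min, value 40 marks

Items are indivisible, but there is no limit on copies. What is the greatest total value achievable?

86 marks

Best value-per-unit is Q8 at 40/12; filling with it alone gives 2×40 = 80.
Optimal mix: 1×Q4 + 2×Q8 → time 33, value 86.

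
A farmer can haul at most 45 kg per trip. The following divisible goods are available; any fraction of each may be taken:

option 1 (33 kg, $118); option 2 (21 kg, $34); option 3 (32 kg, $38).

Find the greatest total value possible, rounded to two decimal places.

137.43

Take in order of value per unit:
- option 1 (118/33 per unit): all 33 → value 118, running total 118.00
- option 2 (34/21 per unit): 12 of 21 → value 12×34/21 = 19.4286, running total 137.43
Total 137.43.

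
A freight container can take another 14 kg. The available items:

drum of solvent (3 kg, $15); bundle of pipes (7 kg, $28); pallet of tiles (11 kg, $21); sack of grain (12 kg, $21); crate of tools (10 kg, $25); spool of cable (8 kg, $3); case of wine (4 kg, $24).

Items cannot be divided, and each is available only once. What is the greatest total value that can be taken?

$67

Check high-value combinations within 14 kg:
- drum of solvent+bundle of pipes+case of wine: weight 3+7+4=14, value 15+28+24=67
- bundle of pipes+case of wine: weight 7+4=11, value 28+24=52
- crate of tools+case of wine: weight 10+4=14, value 25+24=49
- drum of solvent+bundle of pipes: weight 3+7=10, value 15+28=43
- drum of solvent+crate of tools: weight 3+10=13, value 15+25=40
Best: $67.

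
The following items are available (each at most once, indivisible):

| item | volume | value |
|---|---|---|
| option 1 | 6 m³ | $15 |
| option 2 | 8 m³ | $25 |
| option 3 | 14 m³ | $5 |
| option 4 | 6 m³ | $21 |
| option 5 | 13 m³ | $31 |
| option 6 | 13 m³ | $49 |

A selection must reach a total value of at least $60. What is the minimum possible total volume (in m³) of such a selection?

Subsets with value ≥ 60, sorted by total volume:
- option 4+option 6: volume 19, value 70
- option 1+option 6: volume 19, value 64
Minimum volume: 19 m³.

19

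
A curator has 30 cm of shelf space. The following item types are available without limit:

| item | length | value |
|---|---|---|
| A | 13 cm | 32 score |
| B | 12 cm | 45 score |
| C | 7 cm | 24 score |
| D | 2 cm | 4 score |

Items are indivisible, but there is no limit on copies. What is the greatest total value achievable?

102 score

Best value-per-unit is B at 45/12; filling with it alone gives 2×45 = 90.
Optimal mix: 2×B + 3×D → length 30, value 102.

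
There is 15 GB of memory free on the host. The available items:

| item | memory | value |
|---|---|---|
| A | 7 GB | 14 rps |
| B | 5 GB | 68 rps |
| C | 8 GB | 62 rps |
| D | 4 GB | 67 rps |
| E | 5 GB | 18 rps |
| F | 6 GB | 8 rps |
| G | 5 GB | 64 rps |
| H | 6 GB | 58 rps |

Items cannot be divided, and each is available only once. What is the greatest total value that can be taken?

Check high-value combinations within 15 GB:
- B+D+G: memory 5+4+5=14, value 68+67+64=199
- B+D+H: memory 5+4+6=15, value 68+67+58=193
- D+G+H: memory 4+5+6=15, value 67+64+58=189
- B+D+E: memory 5+4+5=14, value 68+67+18=153
- B+E+G: memory 5+5+5=15, value 68+18+64=150
Best: 199 rps.

199 rps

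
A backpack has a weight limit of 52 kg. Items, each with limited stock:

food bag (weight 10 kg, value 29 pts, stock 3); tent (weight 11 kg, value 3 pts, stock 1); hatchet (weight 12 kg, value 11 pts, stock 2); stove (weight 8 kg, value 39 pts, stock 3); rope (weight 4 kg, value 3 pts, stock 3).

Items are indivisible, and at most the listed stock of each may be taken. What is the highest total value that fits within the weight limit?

Best selections within weight 52 and stock limits:
- 2×food bag + 3×stove + 2×rope: weight 52, value 181
- 2×food bag + 3×stove + 1×rope: weight 48, value 178
- 2×food bag + 3×stove: weight 44, value 175
- 3×food bag + 2×stove + 1×rope: weight 50, value 168
Best: 181 pts.

181 pts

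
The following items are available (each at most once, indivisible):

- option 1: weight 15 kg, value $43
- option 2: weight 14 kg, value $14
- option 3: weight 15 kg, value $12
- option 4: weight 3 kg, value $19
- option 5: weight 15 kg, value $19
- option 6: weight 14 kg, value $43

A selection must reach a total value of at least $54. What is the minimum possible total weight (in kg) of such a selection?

Subsets with value ≥ 54, sorted by total weight:
- option 4+option 6: weight 17, value 62
- option 1+option 4: weight 18, value 62
- option 2+option 6: weight 28, value 57
Minimum weight: 17 kg.

17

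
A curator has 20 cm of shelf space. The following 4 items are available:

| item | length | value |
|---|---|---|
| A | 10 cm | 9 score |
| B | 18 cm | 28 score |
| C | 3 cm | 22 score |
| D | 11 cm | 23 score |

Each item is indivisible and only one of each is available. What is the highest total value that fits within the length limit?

Check high-value combinations within 20 cm:
- C+D: length 3+11=14, value 22+23=45
- A+C: length 10+3=13, value 9+22=31
- B: length 18, value 28
- D: length 11, value 23
- C: length 3, value 22
Best: 45 score.

45 score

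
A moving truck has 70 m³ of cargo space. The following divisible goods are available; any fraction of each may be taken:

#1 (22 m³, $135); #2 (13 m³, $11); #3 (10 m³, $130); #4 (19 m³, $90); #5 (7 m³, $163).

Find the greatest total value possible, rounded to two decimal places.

Take in order of value per unit:
- #5 (163/7 per unit): all 7 → value 163, running total 163.00
- #3 (130/10 per unit): all 10 → value 130, running total 293.00
- #1 (135/22 per unit): all 22 → value 135, running total 428.00
- #4 (90/19 per unit): all 19 → value 90, running total 518.00
- #2 (11/13 per unit): 12 of 13 → value 12×11/13 = 10.1538, running total 528.15
Total 528.15.

528.15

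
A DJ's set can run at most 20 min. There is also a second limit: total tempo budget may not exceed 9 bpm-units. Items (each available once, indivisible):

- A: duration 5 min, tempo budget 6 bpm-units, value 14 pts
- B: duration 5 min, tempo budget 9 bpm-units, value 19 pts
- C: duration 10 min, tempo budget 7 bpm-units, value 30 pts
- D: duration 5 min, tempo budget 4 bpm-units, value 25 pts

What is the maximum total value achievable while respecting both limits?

30 pts

Feasible sets respecting both limits:
- C: duration 10, tempo budget 7, value 30
- D: duration 5, tempo budget 4, value 25
- B: duration 5, tempo budget 9, value 19
- A: duration 5, tempo budget 6, value 14
Best: 30 pts.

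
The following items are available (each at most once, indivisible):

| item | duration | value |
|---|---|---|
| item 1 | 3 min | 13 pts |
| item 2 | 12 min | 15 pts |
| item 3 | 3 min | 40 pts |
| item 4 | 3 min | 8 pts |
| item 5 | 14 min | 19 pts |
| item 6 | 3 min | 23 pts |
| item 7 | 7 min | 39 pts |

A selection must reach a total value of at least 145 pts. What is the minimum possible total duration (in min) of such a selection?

Subsets with value ≥ 145, sorted by total duration:
- item 1+item 2+item 3+item 5+item 6+item 7: duration 42, value 149
- item 1+item 2+item 3+item 4+item 5+item 6+item 7: duration 45, value 157
Minimum duration: 42 min.

42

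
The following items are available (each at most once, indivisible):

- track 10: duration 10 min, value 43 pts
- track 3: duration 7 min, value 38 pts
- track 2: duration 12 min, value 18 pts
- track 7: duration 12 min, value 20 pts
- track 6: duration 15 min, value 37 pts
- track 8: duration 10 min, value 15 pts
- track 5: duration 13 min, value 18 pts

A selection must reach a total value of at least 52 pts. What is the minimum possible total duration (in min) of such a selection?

Subsets with value ≥ 52, sorted by total duration:
- track 10+track 3: duration 17, value 81
- track 3+track 8: duration 17, value 53
- track 3+track 7: duration 19, value 58
Minimum duration: 17 min.

17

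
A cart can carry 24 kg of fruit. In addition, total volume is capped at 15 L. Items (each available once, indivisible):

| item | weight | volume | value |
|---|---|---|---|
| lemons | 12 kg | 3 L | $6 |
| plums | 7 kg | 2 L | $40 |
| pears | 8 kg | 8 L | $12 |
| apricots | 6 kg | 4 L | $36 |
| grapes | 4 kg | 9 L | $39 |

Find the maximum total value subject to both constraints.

Feasible sets respecting both limits:
- plums+apricots+grapes: weight 17, volume 15, value 115
- plums+pears+apricots: weight 21, volume 14, value 88
- lemons+plums+grapes: weight 23, volume 14, value 85
Best: $115.

$115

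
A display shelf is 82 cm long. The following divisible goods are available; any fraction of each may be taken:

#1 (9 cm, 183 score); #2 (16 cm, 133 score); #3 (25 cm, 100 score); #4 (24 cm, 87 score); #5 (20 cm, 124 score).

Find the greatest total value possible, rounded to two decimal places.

Take in order of value per unit:
- #1 (183/9 per unit): all 9 → value 183, running total 183.00
- #2 (133/16 per unit): all 16 → value 133, running total 316.00
- #5 (124/20 per unit): all 20 → value 124, running total 440.00
- #3 (100/25 per unit): all 25 → value 100, running total 540.00
- #4 (87/24 per unit): 12 of 24 → value 12×87/24 = 43.5000, running total 583.50
Total 583.50.

583.50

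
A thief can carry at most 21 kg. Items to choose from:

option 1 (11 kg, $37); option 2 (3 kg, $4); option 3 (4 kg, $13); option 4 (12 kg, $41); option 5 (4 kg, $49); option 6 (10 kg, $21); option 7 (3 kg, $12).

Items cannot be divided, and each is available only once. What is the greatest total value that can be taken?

$103

This is a 0/1 knapsack; check combinations near the capacity.
- option 3+option 4+option 5: weight 4+12+4=20, value 13+41+49=103
- option 4+option 5+option 7: weight 12+4+3=19, value 41+49+12=102
- option 1+option 2+option 5+option 7: weight 11+3+4+3=21, value 37+4+49+12=102
- option 1+option 3+option 5: weight 11+4+4=19, value 37+13+49=99
Best: $103.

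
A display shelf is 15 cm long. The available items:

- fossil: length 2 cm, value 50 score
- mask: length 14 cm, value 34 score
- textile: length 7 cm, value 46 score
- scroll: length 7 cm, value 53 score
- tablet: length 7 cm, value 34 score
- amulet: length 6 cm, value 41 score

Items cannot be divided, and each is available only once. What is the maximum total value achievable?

144 score

Check high-value combinations within 15 cm:
- fossil+scroll+amulet: length 2+7+6=15, value 50+53+41=144
- fossil+textile+amulet: length 2+7+6=15, value 50+46+41=137
- fossil+tablet+amulet: length 2+7+6=15, value 50+34+41=125
Best: 144 score.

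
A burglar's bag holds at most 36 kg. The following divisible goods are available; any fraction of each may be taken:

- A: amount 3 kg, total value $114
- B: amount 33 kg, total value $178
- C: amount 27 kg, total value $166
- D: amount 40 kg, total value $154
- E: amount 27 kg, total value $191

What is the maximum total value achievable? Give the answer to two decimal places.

Take in order of value per unit:
- A (114/3 per unit): all 3 → value 114, running total 114.00
- E (191/27 per unit): all 27 → value 191, running total 305.00
- C (166/27 per unit): 6 of 27 → value 6×166/27 = 36.8889, running total 341.89
Total 341.89.

341.89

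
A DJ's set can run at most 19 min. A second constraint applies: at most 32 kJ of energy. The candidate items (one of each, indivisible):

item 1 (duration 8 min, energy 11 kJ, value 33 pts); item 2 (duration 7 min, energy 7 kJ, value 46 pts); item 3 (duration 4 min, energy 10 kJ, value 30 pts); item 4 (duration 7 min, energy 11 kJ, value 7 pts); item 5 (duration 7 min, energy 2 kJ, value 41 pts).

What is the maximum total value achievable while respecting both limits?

Feasible sets respecting both limits:
- item 2+item 3+item 5: duration 18, energy 19, value 117
- item 1+item 2+item 3: duration 19, energy 28, value 109
- item 1+item 3+item 5: duration 19, energy 23, value 104
- item 2+item 5: duration 14, energy 9, value 87
Best: 117 pts.

117 pts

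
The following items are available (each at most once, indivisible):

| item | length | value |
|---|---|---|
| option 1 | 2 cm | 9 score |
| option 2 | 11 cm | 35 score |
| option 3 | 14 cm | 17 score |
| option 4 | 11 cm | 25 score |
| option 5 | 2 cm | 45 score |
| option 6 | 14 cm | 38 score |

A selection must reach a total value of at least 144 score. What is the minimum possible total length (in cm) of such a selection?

40

Subsets with value ≥ 144, sorted by total length:
- option 1+option 2+option 4+option 5+option 6: length 40, value 152
- option 1+option 2+option 3+option 5+option 6: length 43, value 144
Minimum length: 40 cm.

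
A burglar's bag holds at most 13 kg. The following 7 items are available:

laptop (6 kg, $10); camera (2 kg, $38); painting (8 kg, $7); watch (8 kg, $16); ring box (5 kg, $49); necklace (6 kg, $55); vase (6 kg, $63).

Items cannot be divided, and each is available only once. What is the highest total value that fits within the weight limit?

$150

Check high-value combinations within 13 kg:
- camera+ring box+vase: weight 2+5+6=13, value 38+49+63=150
- camera+ring box+necklace: weight 2+5+6=13, value 38+49+55=142
- necklace+vase: weight 6+6=12, value 55+63=118
Best: $150.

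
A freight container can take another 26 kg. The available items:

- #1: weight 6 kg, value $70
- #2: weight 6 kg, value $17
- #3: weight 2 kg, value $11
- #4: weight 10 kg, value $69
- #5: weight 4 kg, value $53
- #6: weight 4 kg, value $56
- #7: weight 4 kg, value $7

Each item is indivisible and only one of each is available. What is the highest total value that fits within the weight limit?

$259

Check high-value combinations within 26 kg:
- #1+#3+#4+#5+#6: weight 6+2+10+4+4=26, value 70+11+69+53+56=259
- #1+#4+#5+#6: weight 6+10+4+4=24, value 70+69+53+56=248
- #1+#2+#3+#5+#6+#7: weight 6+6+2+4+4+4=26, value 70+17+11+53+56+7=214
- #1+#3+#4+#6+#7: weight 6+2+10+4+4=26, value 70+11+69+56+7=213
Best: $259.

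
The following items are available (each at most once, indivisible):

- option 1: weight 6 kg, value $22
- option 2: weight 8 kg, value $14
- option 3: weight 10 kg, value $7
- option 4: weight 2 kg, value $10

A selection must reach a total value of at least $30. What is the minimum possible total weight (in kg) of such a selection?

8

Subsets with value ≥ 30, sorted by total weight:
- option 1+option 4: weight 8, value 32
- option 1+option 2: weight 14, value 36
- option 1+option 2+option 4: weight 16, value 46
Minimum weight: 8 kg.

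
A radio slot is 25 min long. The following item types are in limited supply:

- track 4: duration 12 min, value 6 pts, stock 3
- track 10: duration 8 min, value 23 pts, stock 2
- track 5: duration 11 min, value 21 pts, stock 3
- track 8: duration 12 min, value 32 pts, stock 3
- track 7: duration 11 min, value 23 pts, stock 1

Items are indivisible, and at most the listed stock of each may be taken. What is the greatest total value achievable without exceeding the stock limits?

Top feasible selections:
- 2×track 8: duration 24, value 64
- 1×track 10 + 1×track 8: duration 20, value 55
- 1×track 8 + 1×track 7: duration 23, value 55
Best: 64 pts.

64 pts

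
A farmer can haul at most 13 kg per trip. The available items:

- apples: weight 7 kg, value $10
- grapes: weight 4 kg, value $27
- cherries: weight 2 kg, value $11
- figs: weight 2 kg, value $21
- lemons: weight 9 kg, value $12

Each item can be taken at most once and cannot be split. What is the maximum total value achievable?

$59

Check high-value combinations within 13 kg:
- grapes+cherries+figs: weight 4+2+2=8, value 27+11+21=59
- apples+grapes+figs: weight 7+4+2=13, value 10+27+21=58
- grapes+figs: weight 4+2=6, value 27+21=48
- apples+grapes+cherries: weight 7+4+2=13, value 10+27+11=48
Best: $59.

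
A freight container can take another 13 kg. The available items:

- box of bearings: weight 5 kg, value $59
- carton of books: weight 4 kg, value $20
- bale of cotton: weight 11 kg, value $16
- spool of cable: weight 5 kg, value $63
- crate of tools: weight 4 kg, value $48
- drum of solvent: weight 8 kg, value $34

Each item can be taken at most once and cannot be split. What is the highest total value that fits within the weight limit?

$131

Check high-value combinations within 13 kg:
- carton of books+spool of cable+crate of tools: weight 4+5+4=13, value 20+63+48=131
- box of bearings+carton of books+crate of tools: weight 5+4+4=13, value 59+20+48=127
- box of bearings+spool of cable: weight 5+5=10, value 59+63=122
Best: $131.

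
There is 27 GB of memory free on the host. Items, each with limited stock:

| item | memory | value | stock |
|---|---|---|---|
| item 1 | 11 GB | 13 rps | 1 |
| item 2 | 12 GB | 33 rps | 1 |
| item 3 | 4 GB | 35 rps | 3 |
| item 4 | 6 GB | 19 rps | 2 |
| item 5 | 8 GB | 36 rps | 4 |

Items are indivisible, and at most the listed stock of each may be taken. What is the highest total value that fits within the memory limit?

Best selections within memory 27 and stock limits:
- 3×item 3 + 1×item 4 + 1×item 5: memory 26, value 160
- 3×item 3 + 2×item 4: memory 24, value 143
- 2×item 3 + 2×item 5: memory 24, value 142
Best: 160 rps.

160 rps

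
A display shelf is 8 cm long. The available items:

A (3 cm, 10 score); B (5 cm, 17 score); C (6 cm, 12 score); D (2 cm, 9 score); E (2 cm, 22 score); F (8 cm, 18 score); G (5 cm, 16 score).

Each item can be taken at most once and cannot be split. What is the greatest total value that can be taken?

41 score

Check high-value combinations within 8 cm:
- A+D+E: length 3+2+2=7, value 10+9+22=41
- B+E: length 5+2=7, value 17+22=39
- E+G: length 2+5=7, value 22+16=38
- C+E: length 6+2=8, value 12+22=34
- A+E: length 3+2=5, value 10+22=32
Best: 41 score.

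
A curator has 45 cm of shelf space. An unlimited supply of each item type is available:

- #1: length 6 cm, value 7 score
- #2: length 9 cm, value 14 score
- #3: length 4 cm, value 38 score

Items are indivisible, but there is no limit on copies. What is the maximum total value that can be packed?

418 score

Best value-per-unit is #3 at 38/4, and filling with it alone uses length 11×4=44. No mix of the others beats 11×38 = 418.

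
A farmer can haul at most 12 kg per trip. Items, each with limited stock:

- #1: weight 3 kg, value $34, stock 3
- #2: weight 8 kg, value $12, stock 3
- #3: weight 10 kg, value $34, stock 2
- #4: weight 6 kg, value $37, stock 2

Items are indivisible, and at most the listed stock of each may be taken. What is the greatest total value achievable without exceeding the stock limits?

Best selections within weight 12 and stock limits:
- 2×#1 + 1×#4: weight 12, value 105
- 3×#1: weight 9, value 102
- 2×#4: weight 12, value 74
Best: $105.

$105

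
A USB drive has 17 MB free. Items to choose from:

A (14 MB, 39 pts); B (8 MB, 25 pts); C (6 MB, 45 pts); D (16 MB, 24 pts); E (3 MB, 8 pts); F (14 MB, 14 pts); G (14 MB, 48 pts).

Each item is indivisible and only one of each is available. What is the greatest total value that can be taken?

78 pts

Check high-value combinations within 17 MB:
- B+C+E: size 8+6+3=17, value 25+45+8=78
- B+C: size 8+6=14, value 25+45=70
- E+G: size 3+14=17, value 8+48=56
- C+E: size 6+3=9, value 45+8=53
- G: size 14, value 48
Best: 78 pts.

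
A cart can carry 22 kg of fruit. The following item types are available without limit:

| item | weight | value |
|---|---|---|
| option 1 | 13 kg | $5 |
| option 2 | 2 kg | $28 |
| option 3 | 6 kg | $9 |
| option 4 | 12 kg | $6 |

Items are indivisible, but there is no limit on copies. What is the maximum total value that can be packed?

$308

Best value-per-unit is option 2 at 28/2, and filling with it alone uses weight 11×2=22. No mix of the others beats 11×28 = 308.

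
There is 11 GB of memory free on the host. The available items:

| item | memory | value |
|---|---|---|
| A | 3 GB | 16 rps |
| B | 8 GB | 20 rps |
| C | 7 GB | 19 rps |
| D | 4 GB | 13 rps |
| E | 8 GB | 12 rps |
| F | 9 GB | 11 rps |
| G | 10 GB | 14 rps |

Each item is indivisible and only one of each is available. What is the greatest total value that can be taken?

36 rps

Check high-value combinations within 11 GB:
- A+B: memory 3+8=11, value 16+20=36
- A+C: memory 3+7=10, value 16+19=35
- C+D: memory 7+4=11, value 19+13=32
- A+D: memory 3+4=7, value 16+13=29
- A+E: memory 3+8=11, value 16+12=28
Best: 36 rps.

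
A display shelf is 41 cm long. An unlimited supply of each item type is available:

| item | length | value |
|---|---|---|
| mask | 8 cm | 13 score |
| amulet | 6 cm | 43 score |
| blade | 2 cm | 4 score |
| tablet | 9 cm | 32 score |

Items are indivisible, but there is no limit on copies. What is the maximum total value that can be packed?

266 score

Best value-per-unit is amulet at 43/6; filling with it alone gives 6×43 = 258.
Optimal mix: 6×amulet + 2×blade → length 40, value 266.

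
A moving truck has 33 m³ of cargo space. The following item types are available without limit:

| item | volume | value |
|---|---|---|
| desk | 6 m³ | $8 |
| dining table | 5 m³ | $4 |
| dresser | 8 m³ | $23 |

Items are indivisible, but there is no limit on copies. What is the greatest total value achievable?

Best value-per-unit is dresser at 23/8, and filling with it alone uses volume 4×8=32. No mix of the others beats 4×23 = 92.

$92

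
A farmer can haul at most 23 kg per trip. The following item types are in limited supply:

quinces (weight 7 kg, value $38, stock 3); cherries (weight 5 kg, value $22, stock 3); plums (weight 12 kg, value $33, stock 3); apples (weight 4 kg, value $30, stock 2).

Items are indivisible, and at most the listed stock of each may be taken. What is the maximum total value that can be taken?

Best selections within weight 23 and stock limits:
- 2×quinces + 2×apples: weight 22, value 136
- 2×quinces + 1×cherries + 1×apples: weight 23, value 128
Best: $136.

$136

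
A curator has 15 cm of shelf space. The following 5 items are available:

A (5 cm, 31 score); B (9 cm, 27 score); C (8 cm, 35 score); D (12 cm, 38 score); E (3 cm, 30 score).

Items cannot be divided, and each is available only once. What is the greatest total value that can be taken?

68 score

Check high-value combinations within 15 cm:
- D+E: length 12+3=15, value 38+30=68
- A+C: length 5+8=13, value 31+35=66
- C+E: length 8+3=11, value 35+30=65
Best: 68 score.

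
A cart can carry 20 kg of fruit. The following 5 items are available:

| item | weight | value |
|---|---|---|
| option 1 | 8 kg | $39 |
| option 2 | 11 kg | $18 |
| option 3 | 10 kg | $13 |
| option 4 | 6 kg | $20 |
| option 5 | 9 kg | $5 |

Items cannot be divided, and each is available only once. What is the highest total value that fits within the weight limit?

Check high-value combinations within 20 kg:
- option 1+option 4: weight 8+6=14, value 39+20=59
- option 1+option 2: weight 8+11=19, value 39+18=57
- option 1+option 3: weight 8+10=18, value 39+13=52
Best: $59.

$59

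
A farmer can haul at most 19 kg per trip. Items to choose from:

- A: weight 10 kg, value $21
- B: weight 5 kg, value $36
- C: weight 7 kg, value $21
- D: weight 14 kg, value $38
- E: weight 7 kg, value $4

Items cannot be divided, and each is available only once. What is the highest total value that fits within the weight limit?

$74

This is a 0/1 knapsack; check combinations near the capacity.
- B+D: weight 5+14=19, value 36+38=74
- B+C+E: weight 5+7+7=19, value 36+21+4=61
- B+C: weight 5+7=12, value 36+21=57
- A+B: weight 10+5=15, value 21+36=57
- A+C: weight 10+7=17, value 21+21=42
Best: $74.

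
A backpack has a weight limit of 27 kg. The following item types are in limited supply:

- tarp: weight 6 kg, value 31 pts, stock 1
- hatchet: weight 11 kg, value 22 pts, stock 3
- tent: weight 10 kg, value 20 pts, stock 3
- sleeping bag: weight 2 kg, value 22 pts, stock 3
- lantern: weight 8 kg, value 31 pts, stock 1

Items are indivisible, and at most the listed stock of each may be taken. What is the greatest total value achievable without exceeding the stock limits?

Top feasible selections:
- 1×tarp + 3×sleeping bag + 1×lantern: weight 20, value 128
- 1×tarp + 1×hatchet + 3×sleeping bag: weight 23, value 119
Best: 128 pts.

128 pts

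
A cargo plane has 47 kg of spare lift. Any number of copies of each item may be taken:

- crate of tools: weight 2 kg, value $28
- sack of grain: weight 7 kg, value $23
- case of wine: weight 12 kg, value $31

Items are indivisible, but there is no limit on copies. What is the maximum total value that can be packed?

$644

Best value-per-unit is crate of tools at 28/2, and filling with it alone uses weight 23×2=46. No mix of the others beats 23×28 = 644.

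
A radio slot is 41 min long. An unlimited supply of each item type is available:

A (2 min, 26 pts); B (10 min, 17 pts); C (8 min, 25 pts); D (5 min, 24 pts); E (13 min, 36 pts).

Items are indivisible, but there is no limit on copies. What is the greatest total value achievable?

Best value-per-unit is A at 26/2, and filling with it alone uses duration 20×2=40. No mix of the others beats 20×26 = 520.

520 pts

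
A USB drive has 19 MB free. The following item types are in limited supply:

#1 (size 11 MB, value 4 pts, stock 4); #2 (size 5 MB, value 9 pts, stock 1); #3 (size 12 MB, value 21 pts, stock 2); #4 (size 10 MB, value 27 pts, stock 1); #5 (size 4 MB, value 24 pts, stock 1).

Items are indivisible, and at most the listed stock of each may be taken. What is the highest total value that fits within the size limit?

Best selections within size 19 and stock limits:
- 1×#2 + 1×#4 + 1×#5: size 19, value 60
- 1×#4 + 1×#5: size 14, value 51
- 1×#3 + 1×#5: size 16, value 45
Best: 60 pts.

60 pts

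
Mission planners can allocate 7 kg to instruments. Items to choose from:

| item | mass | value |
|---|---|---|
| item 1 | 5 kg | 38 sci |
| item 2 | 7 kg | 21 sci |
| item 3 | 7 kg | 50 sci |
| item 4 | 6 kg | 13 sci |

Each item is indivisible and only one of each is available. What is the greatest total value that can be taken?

Check high-value combinations within 7 kg:
- item 3: mass 7, value 50
- item 1: mass 5, value 38
- item 2: mass 7, value 21
Best: 50 sci.

50 sci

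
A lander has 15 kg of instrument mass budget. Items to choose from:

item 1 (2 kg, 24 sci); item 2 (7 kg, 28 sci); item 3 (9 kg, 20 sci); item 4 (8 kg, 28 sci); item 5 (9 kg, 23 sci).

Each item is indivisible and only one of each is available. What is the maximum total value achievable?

56 sci

Check high-value combinations within 15 kg:
- item 2+item 4: mass 7+8=15, value 28+28=56
- item 1+item 2: mass 2+7=9, value 24+28=52
- item 1+item 4: mass 2+8=10, value 24+28=52
- item 1+item 5: mass 2+9=11, value 24+23=47
Best: 56 sci.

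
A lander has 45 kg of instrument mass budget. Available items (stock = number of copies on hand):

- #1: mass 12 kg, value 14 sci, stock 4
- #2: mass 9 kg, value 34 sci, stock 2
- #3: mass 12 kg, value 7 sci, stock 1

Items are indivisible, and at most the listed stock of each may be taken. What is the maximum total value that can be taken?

Top feasible selections:
- 2×#1 + 2×#2: mass 42, value 96
- 1×#1 + 2×#2 + 1×#3: mass 42, value 89
- 1×#1 + 2×#2: mass 30, value 82
Best: 96 sci.

96 sci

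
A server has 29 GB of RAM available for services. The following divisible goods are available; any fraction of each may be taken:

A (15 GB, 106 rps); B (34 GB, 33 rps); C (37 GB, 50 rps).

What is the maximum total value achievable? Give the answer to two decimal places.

124.92

Take in order of value per unit:
- A (106/15 per unit): all 15 → value 106, running total 106.00
- C (50/37 per unit): 14 of 37 → value 14×50/37 = 18.9189, running total 124.92
Total 124.92.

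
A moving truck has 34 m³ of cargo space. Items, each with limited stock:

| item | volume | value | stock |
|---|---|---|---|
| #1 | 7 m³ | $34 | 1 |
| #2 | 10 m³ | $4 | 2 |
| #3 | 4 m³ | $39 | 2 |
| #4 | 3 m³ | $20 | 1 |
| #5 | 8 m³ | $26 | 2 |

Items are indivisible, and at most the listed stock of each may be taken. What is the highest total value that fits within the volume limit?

Best selections within volume 34 and stock limits:
- 1×#1 + 2×#3 + 1×#4 + 2×#5: volume 34, value 184
- 1×#1 + 2×#3 + 2×#5: volume 31, value 164
- 1×#1 + 2×#3 + 1×#4 + 1×#5: volume 26, value 158
- 2×#3 + 1×#4 + 2×#5: volume 27, value 150
Best: $184.

$184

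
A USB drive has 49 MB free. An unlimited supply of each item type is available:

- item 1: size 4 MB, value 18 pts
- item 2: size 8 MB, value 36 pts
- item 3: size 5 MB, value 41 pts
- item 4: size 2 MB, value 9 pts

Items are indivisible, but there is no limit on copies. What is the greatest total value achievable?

Best value-per-unit is item 3 at 41/5; filling with it alone gives 9×41 = 369.
Optimal mix: 1×item 1 + 9×item 3 → size 49, value 387.

387 pts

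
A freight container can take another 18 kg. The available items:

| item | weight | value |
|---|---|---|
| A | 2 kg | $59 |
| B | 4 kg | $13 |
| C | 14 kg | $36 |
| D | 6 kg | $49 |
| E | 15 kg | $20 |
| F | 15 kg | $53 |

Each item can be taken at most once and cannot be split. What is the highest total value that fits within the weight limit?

$121

Check high-value combinations within 18 kg:
- A+B+D: weight 2+4+6=12, value 59+13+49=121
- A+F: weight 2+15=17, value 59+53=112
- A+D: weight 2+6=8, value 59+49=108
Best: $121.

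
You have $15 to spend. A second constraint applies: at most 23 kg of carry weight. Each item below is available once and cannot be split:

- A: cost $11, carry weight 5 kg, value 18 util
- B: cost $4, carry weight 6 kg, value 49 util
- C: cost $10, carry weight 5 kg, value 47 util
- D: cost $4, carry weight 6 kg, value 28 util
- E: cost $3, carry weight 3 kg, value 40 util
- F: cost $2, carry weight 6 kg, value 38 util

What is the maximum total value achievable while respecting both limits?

155 util

Feasible sets respecting both limits:
- B+D+E+F: cost 13, carry weight 21, value 155
- B+E+F: cost 9, carry weight 15, value 127
- C+E+F: cost 15, carry weight 14, value 125
Best: 155 util.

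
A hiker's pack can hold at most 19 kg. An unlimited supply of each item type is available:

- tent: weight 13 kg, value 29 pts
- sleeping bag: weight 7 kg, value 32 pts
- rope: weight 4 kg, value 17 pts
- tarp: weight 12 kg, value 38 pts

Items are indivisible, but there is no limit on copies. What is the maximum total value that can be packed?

83 pts

Best value-per-unit is sleeping bag at 32/7; filling with it alone gives 2×32 = 64.
Optimal mix: 1×sleeping bag + 3×rope → weight 19, value 83.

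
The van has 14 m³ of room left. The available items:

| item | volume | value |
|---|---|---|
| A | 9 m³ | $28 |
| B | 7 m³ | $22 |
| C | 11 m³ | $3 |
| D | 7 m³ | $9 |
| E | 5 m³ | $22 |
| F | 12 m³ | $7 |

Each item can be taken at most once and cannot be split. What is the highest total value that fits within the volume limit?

Check high-value combinations within 14 m³:
- A+E: volume 9+5=14, value 28+22=50
- B+E: volume 7+5=12, value 22+22=44
- D+E: volume 7+5=12, value 9+22=31
Best: $50.

$50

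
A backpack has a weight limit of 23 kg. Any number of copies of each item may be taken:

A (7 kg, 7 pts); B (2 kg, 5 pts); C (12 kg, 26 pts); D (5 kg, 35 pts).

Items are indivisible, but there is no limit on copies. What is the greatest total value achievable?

Best value-per-unit is D at 35/5; filling with it alone gives 4×35 = 140.
Optimal mix: 1×B + 4×D → weight 22, value 145.

145 pts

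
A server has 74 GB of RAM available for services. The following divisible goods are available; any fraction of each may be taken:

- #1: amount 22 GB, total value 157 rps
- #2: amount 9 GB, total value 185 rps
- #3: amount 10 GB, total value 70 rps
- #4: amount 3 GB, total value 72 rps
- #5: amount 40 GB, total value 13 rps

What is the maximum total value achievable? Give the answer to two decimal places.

493.75

Take in order of value per unit:
- #4 (72/3 per unit): all 3 → value 72, running total 72.00
- #2 (185/9 per unit): all 9 → value 185, running total 257.00
- #1 (157/22 per unit): all 22 → value 157, running total 414.00
- #3 (70/10 per unit): all 10 → value 70, running total 484.00
- #5 (13/40 per unit): 30 of 40 → value 30×13/40 = 9.7500, running total 493.75
Total 493.75.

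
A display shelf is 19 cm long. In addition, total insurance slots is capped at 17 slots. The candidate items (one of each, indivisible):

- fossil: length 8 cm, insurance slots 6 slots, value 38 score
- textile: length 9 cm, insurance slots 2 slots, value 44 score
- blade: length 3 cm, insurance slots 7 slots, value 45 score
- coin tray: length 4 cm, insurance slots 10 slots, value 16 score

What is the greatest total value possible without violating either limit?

89 score

Feasible sets respecting both limits:
- textile+blade: length 12, insurance slots 9, value 89
- fossil+blade: length 11, insurance slots 13, value 83
- fossil+textile: length 17, insurance slots 8, value 82
- blade+coin tray: length 7, insurance slots 17, value 61
Best: 89 score.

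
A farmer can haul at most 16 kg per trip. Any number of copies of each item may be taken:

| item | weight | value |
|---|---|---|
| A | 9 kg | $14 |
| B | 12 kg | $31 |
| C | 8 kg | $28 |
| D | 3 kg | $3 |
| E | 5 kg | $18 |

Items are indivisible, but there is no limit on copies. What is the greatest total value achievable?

Best value-per-unit is E at 18/5; filling with it alone gives 3×18 = 54.
Optimal mix: 2×C → weight 16, value 56.

$56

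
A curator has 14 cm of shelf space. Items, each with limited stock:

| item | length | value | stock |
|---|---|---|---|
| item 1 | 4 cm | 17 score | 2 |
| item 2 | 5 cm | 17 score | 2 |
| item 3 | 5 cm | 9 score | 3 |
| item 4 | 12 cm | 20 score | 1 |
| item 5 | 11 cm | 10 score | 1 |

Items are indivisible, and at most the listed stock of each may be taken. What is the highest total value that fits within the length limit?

Best selections within length 14 and stock limits:
- 2×item 1 + 1×item 2: length 13, value 51
- 1×item 1 + 2×item 2: length 14, value 51
Best: 51 score.

51 score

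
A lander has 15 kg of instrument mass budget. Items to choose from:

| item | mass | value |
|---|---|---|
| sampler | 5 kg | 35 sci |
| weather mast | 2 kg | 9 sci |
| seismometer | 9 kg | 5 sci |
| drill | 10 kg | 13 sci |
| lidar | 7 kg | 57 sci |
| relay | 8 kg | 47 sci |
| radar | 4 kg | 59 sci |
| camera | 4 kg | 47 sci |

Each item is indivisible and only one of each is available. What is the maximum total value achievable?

163 sci

This is a 0/1 knapsack; check combinations near the capacity.
- lidar+radar+camera: mass 7+4+4=15, value 57+59+47=163
- sampler+weather mast+radar+camera: mass 5+2+4+4=15, value 35+9+59+47=150
- sampler+radar+camera: mass 5+4+4=13, value 35+59+47=141
- weather mast+lidar+radar: mass 2+7+4=13, value 9+57+59=125
- lidar+radar: mass 7+4=11, value 57+59=116
Best: 163 sci.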